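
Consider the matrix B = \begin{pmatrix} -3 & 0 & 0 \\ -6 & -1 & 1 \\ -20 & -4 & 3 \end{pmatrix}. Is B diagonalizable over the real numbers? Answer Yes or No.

Characteristic polynomial: p(λ) = λ^3 + λ^2 - 5λ + 3 = (λ - 1)^2(λ + 3).
λ = 1 has algebraic multiplicity 2; rank(B − 1I) = 2, so geometric multiplicity = 1.
Geometric multiplicity < algebraic multiplicity, so B is not diagonalizable.

No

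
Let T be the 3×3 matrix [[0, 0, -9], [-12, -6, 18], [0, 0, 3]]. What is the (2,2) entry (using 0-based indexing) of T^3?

27

Characteristic polynomial: λ^3 + 3λ^2 - 18λ = λ(λ - 3)(λ + 6), so the eigenvalues are -6, 0, 3.
λ=0: eigenvector (1, -2, 0).
λ=-6: eigenvector (0, 1, 0).
λ=3: eigenvector (-3, 6, 1).
P = [[1, 0, -3], [-2, 1, 6], [0, 0, 1]], D = diag(0, -6, 3), P⁻¹ = [[1, 0, 3], [2, 1, 0], [0, 0, 1]].
T³ = P·diag(0, -216, 27)·P⁻¹ = [[0, 0, -81], [-432, -216, 162], [0, 0, 27]].
The requested entry is 27.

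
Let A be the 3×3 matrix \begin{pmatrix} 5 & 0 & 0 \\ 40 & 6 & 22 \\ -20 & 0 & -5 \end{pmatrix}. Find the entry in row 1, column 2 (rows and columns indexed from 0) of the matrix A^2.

22

Characteristic polynomial: μ^3 - 6μ^2 - 25μ + 150 = (μ - 6)(μ - 5)(μ + 5), so the eigenvalues are -5, 5, 6.
μ=-5: eigenvector (0, -2, 1).
μ=6: eigenvector (0, 1, 0).
μ=5: eigenvector (1, 4, -2).
P = [[0, 0, 1], [-2, 1, 4], [1, 0, -2]], D = diag(-5, 6, 5), P⁻¹ = [[2, 0, 1], [0, 1, 2], [1, 0, 0]].
A² = P·diag(25, 36, 25)·P⁻¹ = [[25, 0, 0], [0, 36, 22], [0, 0, 25]].
The requested entry is 22.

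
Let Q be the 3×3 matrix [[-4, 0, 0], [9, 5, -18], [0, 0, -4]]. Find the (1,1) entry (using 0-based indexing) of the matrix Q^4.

Characteristic polynomial: r^3 + 3r^2 - 24r - 80 = (r - 5)(r + 4)^2, so the eigenvalues are -4, -4, 5.
r=-4: eigenvector (1, -1, 0).
r=-4: eigenvector (0, 2, 1).
r=5: eigenvector (0, 1, 0).
P = [[1, 0, 0], [-1, 2, 1], [0, 1, 0]], D = diag(-4, -4, 5), P⁻¹ = [[1, 0, 0], [0, 0, 1], [1, 1, -2]].
Q⁴ = P·diag(256, 256, 625)·P⁻¹ = [[256, 0, 0], [369, 625, -738], [0, 0, 256]].
The requested entry is 625.

625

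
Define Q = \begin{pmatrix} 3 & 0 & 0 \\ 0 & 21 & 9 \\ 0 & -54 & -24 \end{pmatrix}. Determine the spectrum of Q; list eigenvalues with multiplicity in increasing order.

-6, 3, 3

Characteristic polynomial: p(λ) = λ^3 - 27λ + 54 = (λ - 3)^2(λ + 6).
Roots (with multiplicity): -6, 3, 3.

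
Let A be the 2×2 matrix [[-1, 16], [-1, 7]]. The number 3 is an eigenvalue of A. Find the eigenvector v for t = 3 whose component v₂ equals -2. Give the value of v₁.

A − 3I = [[-4, 16], [-1, 4]].
Solving (A − 3I)v = 0 gives the eigenspace spanned by (-8, -2).
With v₂ = -2, v = (-8, -2), so v₁ = -8.

-8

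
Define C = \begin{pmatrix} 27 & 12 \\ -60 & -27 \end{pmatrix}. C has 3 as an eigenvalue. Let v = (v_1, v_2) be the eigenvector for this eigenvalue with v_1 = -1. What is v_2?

C − 3I = [[24, 12], [-60, -30]].
Solving (C − 3I)v = 0 gives the eigenspace spanned by (-1, 2).
With v_1 = -1, v = (-1, 2), so v_2 = 2.

2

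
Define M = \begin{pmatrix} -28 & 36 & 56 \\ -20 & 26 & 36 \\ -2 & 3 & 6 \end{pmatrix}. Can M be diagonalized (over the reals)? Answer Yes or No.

Characteristic polynomial: p(t) = t^3 - 4t^2 - 16t + 64 = (t - 4)^2(t + 4).
t = 4 has algebraic multiplicity 2; rank(M − 4I) = 2, so geometric multiplicity = 1.
Geometric multiplicity < algebraic multiplicity, so M is not diagonalizable.

No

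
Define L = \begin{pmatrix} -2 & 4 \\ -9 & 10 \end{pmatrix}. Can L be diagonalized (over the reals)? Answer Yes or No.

Characteristic polynomial: p(r) = r^2 - 8r + 16 = (r - 4)^2.
r = 4 has algebraic multiplicity 2; rank(L − 4I) = 1, so geometric multiplicity = 1.
Geometric multiplicity < algebraic multiplicity, so L is not diagonalizable.

No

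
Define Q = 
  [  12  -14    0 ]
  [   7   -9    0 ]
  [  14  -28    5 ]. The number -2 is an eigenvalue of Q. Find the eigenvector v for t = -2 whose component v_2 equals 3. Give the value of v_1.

3

Q + 2I = [[14, -14, 0], [7, -7, 0], [14, -28, 7]].
Solving (Q + 2I)v = 0 gives the eigenspace spanned by (3, 3, 6).
With v_2 = 3, v = (3, 3, 6), so v_1 = 3.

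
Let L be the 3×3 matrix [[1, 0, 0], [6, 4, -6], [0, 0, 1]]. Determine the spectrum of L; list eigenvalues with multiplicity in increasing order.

Characteristic polynomial: p(μ) = μ^3 - 6μ^2 + 9μ - 4 = (μ - 4)(μ - 1)^2.
Roots (with multiplicity): 1, 1, 4.

1, 1, 4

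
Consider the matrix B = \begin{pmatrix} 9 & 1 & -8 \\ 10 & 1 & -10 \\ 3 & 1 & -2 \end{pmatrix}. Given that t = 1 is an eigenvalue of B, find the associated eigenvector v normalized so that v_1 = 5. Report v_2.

B − 1I = [[8, 1, -8], [10, 0, -10], [3, 1, -3]].
Solving (B − 1I)v = 0 gives the eigenspace spanned by (5, 0, 5).
With v_1 = 5, v = (5, 0, 5), so v_2 = 0.

0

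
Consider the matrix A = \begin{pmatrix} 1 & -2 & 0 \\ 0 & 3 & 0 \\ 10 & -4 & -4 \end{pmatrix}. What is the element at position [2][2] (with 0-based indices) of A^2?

Characteristic polynomial: λ^3 - 13λ + 12 = (λ - 3)(λ - 1)(λ + 4), so the eigenvalues are -4, 1, 3.
λ=3: eigenvector (1, -1, 2).
λ=-4: eigenvector (0, 0, 1).
λ=1: eigenvector (1, 0, 2).
P = [[1, 0, 1], [-1, 0, 0], [2, 1, 2]], D = diag(3, -4, 1), P⁻¹ = [[0, -1, 0], [-2, 0, 1], [1, 1, 0]].
A² = P·diag(9, 16, 1)·P⁻¹ = [[1, -8, 0], [0, 9, 0], [-30, -16, 16]].
The requested entry is 16.

16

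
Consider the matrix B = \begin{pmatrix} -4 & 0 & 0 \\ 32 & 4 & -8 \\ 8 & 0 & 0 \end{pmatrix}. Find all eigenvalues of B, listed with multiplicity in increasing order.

-4, 0, 4

Characteristic polynomial: p(μ) = μ^3 - 16μ = μ(μ - 4)(μ + 4).
Roots (with multiplicity): -4, 0, 4.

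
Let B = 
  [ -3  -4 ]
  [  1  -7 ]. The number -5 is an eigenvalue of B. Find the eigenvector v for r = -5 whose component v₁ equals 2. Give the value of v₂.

B + 5I = [[2, -4], [1, -2]].
Solving (B + 5I)v = 0 gives the eigenspace spanned by (2, 1).
With v₁ = 2, v = (2, 1), so v₂ = 1.

1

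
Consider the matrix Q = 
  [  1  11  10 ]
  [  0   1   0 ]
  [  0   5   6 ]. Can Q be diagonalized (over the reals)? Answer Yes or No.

No

Characteristic polynomial: p(s) = s^3 - 8s^2 + 13s - 6 = (s - 6)(s - 1)^2.
s = 1 has algebraic multiplicity 2; rank(Q − 1I) = 2, so geometric multiplicity = 1.
Geometric multiplicity < algebraic multiplicity, so Q is not diagonalizable.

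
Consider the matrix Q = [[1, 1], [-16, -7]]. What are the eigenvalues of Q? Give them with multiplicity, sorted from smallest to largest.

Characteristic polynomial: p(s) = s^2 + 6s + 9 = (s + 3)^2.
Roots (with multiplicity): -3, -3.

-3, -3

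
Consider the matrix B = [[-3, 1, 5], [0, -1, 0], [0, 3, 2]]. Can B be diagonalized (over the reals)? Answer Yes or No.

Yes

Characteristic polynomial: p(t) = t^3 + 2t^2 - 5t - 6 = (t - 2)(t + 1)(t + 3).
All 3 eigenvalues are distinct, so B is diagonalizable.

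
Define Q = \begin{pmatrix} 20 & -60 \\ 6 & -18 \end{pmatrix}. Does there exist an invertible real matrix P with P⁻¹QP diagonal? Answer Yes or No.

Characteristic polynomial: p(μ) = μ^2 - 2μ = μ(μ - 2).
All 2 eigenvalues are distinct, so Q is diagonalizable.

Yes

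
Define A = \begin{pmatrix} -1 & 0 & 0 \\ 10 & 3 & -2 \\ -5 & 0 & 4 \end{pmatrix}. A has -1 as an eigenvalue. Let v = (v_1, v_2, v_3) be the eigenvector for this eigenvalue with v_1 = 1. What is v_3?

1

A + 1I = [[0, 0, 0], [10, 4, -2], [-5, 0, 5]].
Solving (A + 1I)v = 0 gives the eigenspace spanned by (1, -2, 1).
With v_1 = 1, v = (1, -2, 1), so v_3 = 1.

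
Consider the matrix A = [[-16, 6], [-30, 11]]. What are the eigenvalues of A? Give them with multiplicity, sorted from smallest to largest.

-4, -1

Characteristic polynomial: p(μ) = μ^2 + 5μ + 4 = (μ + 1)(μ + 4).
Roots (with multiplicity): -4, -1.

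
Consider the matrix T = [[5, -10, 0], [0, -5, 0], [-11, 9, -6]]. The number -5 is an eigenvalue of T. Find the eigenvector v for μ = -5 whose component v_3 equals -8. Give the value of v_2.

T + 5I = [[10, -10, 0], [0, 0, 0], [-11, 9, -1]].
Solving (T + 5I)v = 0 gives the eigenspace spanned by (4, 4, -8).
With v_3 = -8, v = (4, 4, -8), so v_2 = 4.

4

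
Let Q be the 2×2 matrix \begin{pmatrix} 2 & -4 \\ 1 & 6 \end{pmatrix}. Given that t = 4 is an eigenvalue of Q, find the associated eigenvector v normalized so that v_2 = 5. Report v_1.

-10

Q − 4I = [[-2, -4], [1, 2]].
Solving (Q − 4I)v = 0 gives the eigenspace spanned by (-10, 5).
With v_2 = 5, v = (-10, 5), so v_1 = -10.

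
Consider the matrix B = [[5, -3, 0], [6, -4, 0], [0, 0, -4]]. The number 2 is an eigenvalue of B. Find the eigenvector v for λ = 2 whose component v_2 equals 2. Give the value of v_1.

B − 2I = [[3, -3, 0], [6, -6, 0], [0, 0, -6]].
Solving (B − 2I)v = 0 gives the eigenspace spanned by (2, 2, 0).
With v_2 = 2, v = (2, 2, 0), so v_1 = 2.

2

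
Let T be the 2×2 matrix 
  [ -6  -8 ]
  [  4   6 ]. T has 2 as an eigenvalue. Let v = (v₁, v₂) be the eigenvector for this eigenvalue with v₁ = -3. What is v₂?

T − 2I = [[-8, -8], [4, 4]].
Solving (T − 2I)v = 0 gives the eigenspace spanned by (-3, 3).
With v₁ = -3, v = (-3, 3), so v₂ = 3.

3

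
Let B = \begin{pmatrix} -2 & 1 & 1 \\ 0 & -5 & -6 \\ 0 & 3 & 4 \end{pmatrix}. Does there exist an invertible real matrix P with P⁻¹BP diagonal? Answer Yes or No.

Characteristic polynomial: p(t) = t^3 + 3t^2 - 4 = (t - 1)(t + 2)^2.
t = -2 has algebraic multiplicity 2; rank(B + 2I) = 2, so geometric multiplicity = 1.
Geometric multiplicity < algebraic multiplicity, so B is not diagonalizable.

No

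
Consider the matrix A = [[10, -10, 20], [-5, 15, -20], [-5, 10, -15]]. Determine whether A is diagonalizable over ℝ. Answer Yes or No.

Characteristic polynomial: p(t) = t^3 - 10t^2 + 25t = t(t - 5)^2.
t = 5 has algebraic multiplicity 2; rank(A − 5I) = 1, so geometric multiplicity = 2.
Every eigenvalue has geometric = algebraic multiplicity, so A is diagonalizable.

Yes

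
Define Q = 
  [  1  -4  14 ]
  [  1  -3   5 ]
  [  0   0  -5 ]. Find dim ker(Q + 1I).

Q + 1I = [[2, -4, 14], [1, -2, 5], [0, 0, -4]].
This matrix has rank 2, so its null space has dimension 3 − 2 = 1.

1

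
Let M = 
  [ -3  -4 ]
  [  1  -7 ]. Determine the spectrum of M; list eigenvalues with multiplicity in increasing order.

Characteristic polynomial: p(s) = s^2 + 10s + 25 = (s + 5)^2.
Roots (with multiplicity): -5, -5.

-5, -5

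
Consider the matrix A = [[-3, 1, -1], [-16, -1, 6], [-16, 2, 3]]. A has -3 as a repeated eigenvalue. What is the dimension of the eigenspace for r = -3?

1

A + 3I = [[0, 1, -1], [-16, 2, 6], [-16, 2, 6]].
This matrix has rank 2, so its null space has dimension 3 − 2 = 1.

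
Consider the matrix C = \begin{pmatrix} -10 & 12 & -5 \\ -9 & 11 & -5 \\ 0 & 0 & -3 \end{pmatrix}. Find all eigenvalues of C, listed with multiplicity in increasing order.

Characteristic polynomial: p(λ) = λ^3 + 2λ^2 - 5λ - 6 = (λ - 2)(λ + 1)(λ + 3).
Roots (with multiplicity): -3, -1, 2.

-3, -1, 2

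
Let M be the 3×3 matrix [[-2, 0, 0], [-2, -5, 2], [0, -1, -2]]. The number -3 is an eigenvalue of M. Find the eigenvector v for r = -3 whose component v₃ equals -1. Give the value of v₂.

-1

M + 3I = [[1, 0, 0], [-2, -2, 2], [0, -1, 1]].
Solving (M + 3I)v = 0 gives the eigenspace spanned by (0, -1, -1).
With v₃ = -1, v = (0, -1, -1), so v₂ = -1.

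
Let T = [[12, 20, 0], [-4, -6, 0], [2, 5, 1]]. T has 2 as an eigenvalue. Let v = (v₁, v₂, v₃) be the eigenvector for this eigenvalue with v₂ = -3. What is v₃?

-3

T − 2I = [[10, 20, 0], [-4, -8, 0], [2, 5, -1]].
Solving (T − 2I)v = 0 gives the eigenspace spanned by (6, -3, -3).
With v₂ = -3, v = (6, -3, -3), so v₃ = -3.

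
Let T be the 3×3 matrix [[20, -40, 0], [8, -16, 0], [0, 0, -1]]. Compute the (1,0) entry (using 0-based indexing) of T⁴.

512

Characteristic polynomial: r^3 - 3r^2 - 4r = r(r - 4)(r + 1), so the eigenvalues are -1, 0, 4.
r=4: eigenvector (5, 2, 0).
r=0: eigenvector (2, 1, 0).
r=-1: eigenvector (0, 0, 1).
P = [[5, 2, 0], [2, 1, 0], [0, 0, 1]], D = diag(4, 0, -1), P⁻¹ = [[1, -2, 0], [-2, 5, 0], [0, 0, 1]].
T⁴ = P·diag(256, 0, 1)·P⁻¹ = [[1280, -2560, 0], [512, -1024, 0], [0, 0, 1]].
The requested entry is 512.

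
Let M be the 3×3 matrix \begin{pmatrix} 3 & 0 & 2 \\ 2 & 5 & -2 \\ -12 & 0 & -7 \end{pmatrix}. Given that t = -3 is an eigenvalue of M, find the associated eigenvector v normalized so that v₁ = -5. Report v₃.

15

M + 3I = [[6, 0, 2], [2, 8, -2], [-12, 0, -4]].
Solving (M + 3I)v = 0 gives the eigenspace spanned by (-5, 5, 15).
With v₁ = -5, v = (-5, 5, 15), so v₃ = 15.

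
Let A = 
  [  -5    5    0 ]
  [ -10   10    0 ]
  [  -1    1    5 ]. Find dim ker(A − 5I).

A − 5I = [[-10, 5, 0], [-10, 5, 0], [-1, 1, 0]].
This matrix has rank 2, so its null space has dimension 3 − 2 = 1.

1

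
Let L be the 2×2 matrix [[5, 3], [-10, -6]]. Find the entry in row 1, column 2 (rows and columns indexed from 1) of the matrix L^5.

3

Characteristic polynomial: r^2 + r = r(r + 1), so the eigenvalues are -1, 0.
r=-1: eigenvector (1, -2).
r=0: eigenvector (3, -5).
P = [[1, 3], [-2, -5]], D = diag(-1, 0), P⁻¹ = [[-5, -3], [2, 1]].
L⁵ = P·diag(-1, 0)·P⁻¹ = [[5, 3], [-10, -6]].
The requested entry is 3.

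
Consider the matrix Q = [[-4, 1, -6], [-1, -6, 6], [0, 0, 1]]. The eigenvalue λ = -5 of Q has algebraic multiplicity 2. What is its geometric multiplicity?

1

Q + 5I = [[1, 1, -6], [-1, -1, 6], [0, 0, 6]].
This matrix has rank 2, so its null space has dimension 3 − 2 = 1.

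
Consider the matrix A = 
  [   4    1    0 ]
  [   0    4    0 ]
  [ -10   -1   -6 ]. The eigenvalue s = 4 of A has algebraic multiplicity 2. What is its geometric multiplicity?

1

A − 4I = [[0, 1, 0], [0, 0, 0], [-10, -1, -10]].
This matrix has rank 2, so its null space has dimension 3 − 2 = 1.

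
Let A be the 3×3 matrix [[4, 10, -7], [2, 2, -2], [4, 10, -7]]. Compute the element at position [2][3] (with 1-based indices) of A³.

-8

Characteristic polynomial: μ^3 + μ^2 - 6μ = μ(μ - 2)(μ + 3), so the eigenvalues are -3, 0, 2.
μ=0: eigenvector (-1, -1, -2).
μ=2: eigenvector (2, 1, 2).
μ=-3: eigenvector (1, 0, 1).
P = [[-1, 2, 1], [-1, 1, 0], [-2, 2, 1]], D = diag(0, 2, -3), P⁻¹ = [[1, 0, -1], [1, 1, -1], [0, -2, 1]].
A³ = P·diag(0, 8, -27)·P⁻¹ = [[16, 70, -43], [8, 8, -8], [16, 70, -43]].
The requested entry is -8.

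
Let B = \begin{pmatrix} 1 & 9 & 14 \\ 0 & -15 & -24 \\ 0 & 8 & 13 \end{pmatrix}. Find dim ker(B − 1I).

B − 1I = [[0, 9, 14], [0, -16, -24], [0, 8, 12]].
This matrix has rank 2, so its null space has dimension 3 − 2 = 1.

1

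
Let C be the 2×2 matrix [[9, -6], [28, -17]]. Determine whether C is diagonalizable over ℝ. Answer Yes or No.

Characteristic polynomial: p(s) = s^2 + 8s + 15 = (s + 3)(s + 5).
All 2 eigenvalues are distinct, so C is diagonalizable.

Yes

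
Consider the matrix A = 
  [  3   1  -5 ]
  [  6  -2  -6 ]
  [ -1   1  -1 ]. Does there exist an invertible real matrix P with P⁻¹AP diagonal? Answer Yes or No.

No

Characteristic polynomial: p(s) = s^3 - 12s - 16 = (s - 4)(s + 2)^2.
s = -2 has algebraic multiplicity 2; rank(A + 2I) = 2, so geometric multiplicity = 1.
Geometric multiplicity < algebraic multiplicity, so A is not diagonalizable.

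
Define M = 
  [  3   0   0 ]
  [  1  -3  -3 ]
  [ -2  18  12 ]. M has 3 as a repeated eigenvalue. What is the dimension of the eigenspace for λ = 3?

M − 3I = [[0, 0, 0], [1, -6, -3], [-2, 18, 9]].
This matrix has rank 2, so its null space has dimension 3 − 2 = 1.

1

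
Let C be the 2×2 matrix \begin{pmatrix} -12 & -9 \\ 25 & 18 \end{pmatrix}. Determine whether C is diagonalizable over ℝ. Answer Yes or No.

No

Characteristic polynomial: p(r) = r^2 - 6r + 9 = (r - 3)^2.
r = 3 has algebraic multiplicity 2; rank(C − 3I) = 1, so geometric multiplicity = 1.
Geometric multiplicity < algebraic multiplicity, so C is not diagonalizable.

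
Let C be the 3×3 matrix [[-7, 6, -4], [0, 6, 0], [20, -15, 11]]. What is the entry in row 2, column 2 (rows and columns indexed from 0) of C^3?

131

Characteristic polynomial: λ^3 - 10λ^2 + 27λ - 18 = (λ - 6)(λ - 3)(λ - 1), so the eigenvalues are 1, 3, 6.
λ=1: eigenvector (1, 0, -2).
λ=6: eigenvector (2, 1, -5).
λ=3: eigenvector (-2, 0, 5).
P = [[1, 2, -2], [0, 1, 0], [-2, -5, 5]], D = diag(1, 6, 3), P⁻¹ = [[5, 0, 2], [0, 1, 0], [2, 1, 1]].
C³ = P·diag(1, 216, 27)·P⁻¹ = [[-103, 378, -52], [0, 216, 0], [260, -945, 131]].
The requested entry is 131.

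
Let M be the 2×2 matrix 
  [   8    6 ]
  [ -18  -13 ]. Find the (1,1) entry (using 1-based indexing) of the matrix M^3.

Characteristic polynomial: r^2 + 5r + 4 = (r + 1)(r + 4), so the eigenvalues are -4, -1.
r=-4: eigenvector (1, -2).
r=-1: eigenvector (2, -3).
P = [[1, 2], [-2, -3]], D = diag(-4, -1), P⁻¹ = [[-3, -2], [2, 1]].
M³ = P·diag(-64, -1)·P⁻¹ = [[188, 126], [-378, -253]].
The requested entry is 188.

188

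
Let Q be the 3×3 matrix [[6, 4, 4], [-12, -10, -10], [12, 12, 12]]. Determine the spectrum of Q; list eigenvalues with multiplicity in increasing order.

Characteristic polynomial: p(r) = r^3 - 8r^2 + 12r = r(r - 6)(r - 2).
Roots (with multiplicity): 0, 2, 6.

0, 2, 6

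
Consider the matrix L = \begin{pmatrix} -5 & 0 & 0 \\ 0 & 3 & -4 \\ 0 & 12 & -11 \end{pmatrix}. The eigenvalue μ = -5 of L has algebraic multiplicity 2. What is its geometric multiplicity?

2

L + 5I = [[0, 0, 0], [0, 8, -4], [0, 12, -6]].
This matrix has rank 1, so its null space has dimension 3 − 1 = 2.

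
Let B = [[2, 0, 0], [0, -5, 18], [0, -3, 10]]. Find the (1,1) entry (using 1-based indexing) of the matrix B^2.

Characteristic polynomial: r^3 - 7r^2 + 14r - 8 = (r - 4)(r - 2)(r - 1), so the eigenvalues are 1, 2, 4.
r=2: eigenvector (1, 0, 0).
r=1: eigenvector (0, 3, 1).
r=4: eigenvector (0, 2, 1).
P = [[1, 0, 0], [0, 3, 2], [0, 1, 1]], D = diag(2, 1, 4), P⁻¹ = [[1, 0, 0], [0, 1, -2], [0, -1, 3]].
B² = P·diag(4, 1, 16)·P⁻¹ = [[4, 0, 0], [0, -29, 90], [0, -15, 46]].
The requested entry is 4.

4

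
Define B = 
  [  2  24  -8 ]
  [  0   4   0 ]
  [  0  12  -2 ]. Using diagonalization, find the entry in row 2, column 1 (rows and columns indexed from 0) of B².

Characteristic polynomial: t^3 - 4t^2 - 4t + 16 = (t - 4)(t - 2)(t + 2), so the eigenvalues are -2, 2, 4.
t=2: eigenvector (1, 0, 0).
t=4: eigenvector (4, 1, 2).
t=-2: eigenvector (2, 0, 1).
P = [[1, 4, 2], [0, 1, 0], [0, 2, 1]], D = diag(2, 4, -2), P⁻¹ = [[1, 0, -2], [0, 1, 0], [0, -2, 1]].
B² = P·diag(4, 16, 4)·P⁻¹ = [[4, 48, 0], [0, 16, 0], [0, 24, 4]].
The requested entry is 24.

24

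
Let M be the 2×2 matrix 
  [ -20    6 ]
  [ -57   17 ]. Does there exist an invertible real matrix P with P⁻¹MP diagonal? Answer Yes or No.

Yes

Characteristic polynomial: p(t) = t^2 + 3t + 2 = (t + 1)(t + 2).
All 2 eigenvalues are distinct, so M is diagonalizable.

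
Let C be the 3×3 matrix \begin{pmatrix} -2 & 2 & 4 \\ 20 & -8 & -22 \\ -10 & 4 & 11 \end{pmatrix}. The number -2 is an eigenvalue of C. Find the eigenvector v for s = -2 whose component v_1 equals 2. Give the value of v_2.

C + 2I = [[0, 2, 4], [20, -6, -22], [-10, 4, 13]].
Solving (C + 2I)v = 0 gives the eigenspace spanned by (2, -8, 4).
With v_1 = 2, v = (2, -8, 4), so v_2 = -8.

-8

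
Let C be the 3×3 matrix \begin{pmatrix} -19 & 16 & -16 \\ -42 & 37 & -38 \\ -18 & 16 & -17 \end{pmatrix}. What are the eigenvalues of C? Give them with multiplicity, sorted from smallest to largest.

Characteristic polynomial: p(μ) = μ^3 - μ^2 - 17μ - 15 = (μ - 5)(μ + 1)(μ + 3).
Roots (with multiplicity): -3, -1, 5.

-3, -1, 5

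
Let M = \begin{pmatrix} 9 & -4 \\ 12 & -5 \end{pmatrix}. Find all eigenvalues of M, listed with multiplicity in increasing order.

1, 3

Characteristic polynomial: p(μ) = μ^2 - 4μ + 3 = (μ - 3)(μ - 1).
Roots (with multiplicity): 1, 3.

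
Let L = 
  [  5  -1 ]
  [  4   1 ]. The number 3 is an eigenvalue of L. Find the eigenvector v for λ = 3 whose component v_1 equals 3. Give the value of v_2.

6

L − 3I = [[2, -1], [4, -2]].
Solving (L − 3I)v = 0 gives the eigenspace spanned by (3, 6).
With v_1 = 3, v = (3, 6), so v_2 = 6.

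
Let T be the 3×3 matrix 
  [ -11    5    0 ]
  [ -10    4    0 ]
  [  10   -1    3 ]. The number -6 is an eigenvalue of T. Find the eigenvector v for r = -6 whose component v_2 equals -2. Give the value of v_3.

T + 6I = [[-5, 5, 0], [-10, 10, 0], [10, -1, 9]].
Solving (T + 6I)v = 0 gives the eigenspace spanned by (-2, -2, 2).
With v_2 = -2, v = (-2, -2, 2), so v_3 = 2.

2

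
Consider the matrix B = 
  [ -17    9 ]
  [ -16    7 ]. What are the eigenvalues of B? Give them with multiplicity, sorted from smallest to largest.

-5, -5

Characteristic polynomial: p(μ) = μ^2 + 10μ + 25 = (μ + 5)^2.
Roots (with multiplicity): -5, -5.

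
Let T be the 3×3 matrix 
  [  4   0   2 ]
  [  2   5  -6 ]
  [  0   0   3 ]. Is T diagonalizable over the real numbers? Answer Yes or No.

Yes

Characteristic polynomial: p(μ) = μ^3 - 12μ^2 + 47μ - 60 = (μ - 5)(μ - 4)(μ - 3).
All 3 eigenvalues are distinct, so T is diagonalizable.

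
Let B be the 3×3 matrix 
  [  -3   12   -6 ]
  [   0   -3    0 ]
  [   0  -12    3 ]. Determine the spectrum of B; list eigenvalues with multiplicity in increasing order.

Characteristic polynomial: p(s) = s^3 + 3s^2 - 9s - 27 = (s - 3)(s + 3)^2.
Roots (with multiplicity): -3, -3, 3.

-3, -3, 3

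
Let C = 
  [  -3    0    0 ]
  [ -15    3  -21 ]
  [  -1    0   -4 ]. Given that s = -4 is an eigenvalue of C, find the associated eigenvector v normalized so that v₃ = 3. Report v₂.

9

C + 4I = [[1, 0, 0], [-15, 7, -21], [-1, 0, 0]].
Solving (C + 4I)v = 0 gives the eigenspace spanned by (0, 9, 3).
With v₃ = 3, v = (0, 9, 3), so v₂ = 9.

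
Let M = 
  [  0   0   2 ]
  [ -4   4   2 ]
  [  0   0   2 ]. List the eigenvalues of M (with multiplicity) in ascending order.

0, 2, 4

Characteristic polynomial: p(s) = s^3 - 6s^2 + 8s = s(s - 4)(s - 2).
Roots (with multiplicity): 0, 2, 4.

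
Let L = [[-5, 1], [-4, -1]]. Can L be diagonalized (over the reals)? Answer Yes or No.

Characteristic polynomial: p(μ) = μ^2 + 6μ + 9 = (μ + 3)^2.
μ = -3 has algebraic multiplicity 2; rank(L + 3I) = 1, so geometric multiplicity = 1.
Geometric multiplicity < algebraic multiplicity, so L is not diagonalizable.

No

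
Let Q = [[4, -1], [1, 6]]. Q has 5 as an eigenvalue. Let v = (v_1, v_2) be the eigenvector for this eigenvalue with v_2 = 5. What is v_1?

-5

Q − 5I = [[-1, -1], [1, 1]].
Solving (Q − 5I)v = 0 gives the eigenspace spanned by (-5, 5).
With v_2 = 5, v = (-5, 5), so v_1 = -5.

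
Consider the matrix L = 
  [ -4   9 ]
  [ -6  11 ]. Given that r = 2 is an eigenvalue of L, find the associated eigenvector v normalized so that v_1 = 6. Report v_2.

4

L − 2I = [[-6, 9], [-6, 9]].
Solving (L − 2I)v = 0 gives the eigenspace spanned by (6, 4).
With v_1 = 6, v = (6, 4), so v_2 = 4.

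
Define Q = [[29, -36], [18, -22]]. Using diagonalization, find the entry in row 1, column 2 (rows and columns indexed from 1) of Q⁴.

Characteristic polynomial: μ^2 - 7μ + 10 = (μ - 5)(μ - 2), so the eigenvalues are 2, 5.
μ=2: eigenvector (4, 3).
μ=5: eigenvector (-3, -2).
P = [[4, -3], [3, -2]], D = diag(2, 5), P⁻¹ = [[-2, 3], [-3, 4]].
Q⁴ = P·diag(16, 625)·P⁻¹ = [[5497, -7308], [3654, -4856]].
The requested entry is -7308.

-7308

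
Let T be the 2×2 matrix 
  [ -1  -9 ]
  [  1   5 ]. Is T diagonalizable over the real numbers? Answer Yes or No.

Characteristic polynomial: p(λ) = λ^2 - 4λ + 4 = (λ - 2)^2.
λ = 2 has algebraic multiplicity 2; rank(T − 2I) = 1, so geometric multiplicity = 1.
Geometric multiplicity < algebraic multiplicity, so T is not diagonalizable.

No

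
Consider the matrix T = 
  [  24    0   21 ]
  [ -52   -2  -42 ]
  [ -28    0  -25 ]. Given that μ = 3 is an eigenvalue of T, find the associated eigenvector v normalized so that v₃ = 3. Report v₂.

T − 3I = [[21, 0, 21], [-52, -5, -42], [-28, 0, -28]].
Solving (T − 3I)v = 0 gives the eigenspace spanned by (-3, 6, 3).
With v₃ = 3, v = (-3, 6, 3), so v₂ = 6.

6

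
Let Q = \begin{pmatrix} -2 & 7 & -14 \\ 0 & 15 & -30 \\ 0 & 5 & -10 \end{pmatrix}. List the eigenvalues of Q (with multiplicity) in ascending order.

Characteristic polynomial: p(t) = t^3 - 3t^2 - 10t = t(t - 5)(t + 2).
Roots (with multiplicity): -2, 0, 5.

-2, 0, 5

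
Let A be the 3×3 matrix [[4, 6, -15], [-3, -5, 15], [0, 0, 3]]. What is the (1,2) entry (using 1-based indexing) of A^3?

Characteristic polynomial: r^3 - 2r^2 - 5r + 6 = (r - 3)(r - 1)(r + 2), so the eigenvalues are -2, 1, 3.
r=3: eigenvector (-3, 3, 1).
r=-2: eigenvector (-1, 1, 0).
r=1: eigenvector (2, -1, 0).
P = [[-3, -1, 2], [3, 1, -1], [1, 0, 0]], D = diag(3, -2, 1), P⁻¹ = [[0, 0, 1], [1, 2, -3], [1, 1, 0]].
A³ = P·diag(27, -8, 1)·P⁻¹ = [[10, 18, -105], [-9, -17, 105], [0, 0, 27]].
The requested entry is 18.

18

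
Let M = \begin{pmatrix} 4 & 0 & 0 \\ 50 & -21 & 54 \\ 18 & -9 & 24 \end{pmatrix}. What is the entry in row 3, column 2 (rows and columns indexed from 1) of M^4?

Characteristic polynomial: r^3 - 7r^2 - 6r + 72 = (r - 6)(r - 4)(r + 3), so the eigenvalues are -3, 4, 6.
r=4: eigenvector (1, 2, 0).
r=-3: eigenvector (0, 3, 1).
r=6: eigenvector (0, 2, 1).
P = [[1, 0, 0], [2, 3, 2], [0, 1, 1]], D = diag(4, -3, 6), P⁻¹ = [[1, 0, 0], [-2, 1, -2], [2, -1, 3]].
M⁴ = P·diag(256, 81, 1296)·P⁻¹ = [[256, 0, 0], [5210, -2349, 7290], [2430, -1215, 3726]].
The requested entry is -1215.

-1215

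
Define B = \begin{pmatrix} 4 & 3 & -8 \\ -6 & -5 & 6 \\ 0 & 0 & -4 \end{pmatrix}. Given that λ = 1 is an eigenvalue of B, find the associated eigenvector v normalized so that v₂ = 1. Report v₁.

B − 1I = [[3, 3, -8], [-6, -6, 6], [0, 0, -5]].
Solving (B − 1I)v = 0 gives the eigenspace spanned by (-1, 1, 0).
With v₂ = 1, v = (-1, 1, 0), so v₁ = -1.

-1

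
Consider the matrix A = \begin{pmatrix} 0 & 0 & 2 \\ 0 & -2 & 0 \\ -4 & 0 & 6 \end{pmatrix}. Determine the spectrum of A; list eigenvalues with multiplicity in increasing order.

-2, 2, 4

Characteristic polynomial: p(λ) = λ^3 - 4λ^2 - 4λ + 16 = (λ - 4)(λ - 2)(λ + 2).
Roots (with multiplicity): -2, 2, 4.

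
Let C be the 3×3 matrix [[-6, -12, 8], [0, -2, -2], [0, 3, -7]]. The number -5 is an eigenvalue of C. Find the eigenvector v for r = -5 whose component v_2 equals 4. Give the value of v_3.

C + 5I = [[-1, -12, 8], [0, 3, -2], [0, 3, -2]].
Solving (C + 5I)v = 0 gives the eigenspace spanned by (0, 4, 6).
With v_2 = 4, v = (0, 4, 6), so v_3 = 6.

6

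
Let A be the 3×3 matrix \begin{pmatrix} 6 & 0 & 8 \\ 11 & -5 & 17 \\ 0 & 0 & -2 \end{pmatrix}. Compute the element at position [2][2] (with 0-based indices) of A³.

Characteristic polynomial: t^3 + t^2 - 32t - 60 = (t - 6)(t + 2)(t + 5), so the eigenvalues are -5, -2, 6.
t=6: eigenvector (1, 1, 0).
t=-5: eigenvector (0, 1, 0).
t=-2: eigenvector (-1, 2, 1).
P = [[1, 0, -1], [1, 1, 2], [0, 0, 1]], D = diag(6, -5, -2), P⁻¹ = [[1, 0, 1], [-1, 1, -3], [0, 0, 1]].
A³ = P·diag(216, -125, -8)·P⁻¹ = [[216, 0, 224], [341, -125, 575], [0, 0, -8]].
The requested entry is -8.

-8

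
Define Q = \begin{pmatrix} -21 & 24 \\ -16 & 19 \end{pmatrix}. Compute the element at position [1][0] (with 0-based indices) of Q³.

Characteristic polynomial: t^2 + 2t - 15 = (t - 3)(t + 5), so the eigenvalues are -5, 3.
t=-5: eigenvector (3, 2).
t=3: eigenvector (1, 1).
P = [[3, 1], [2, 1]], D = diag(-5, 3), P⁻¹ = [[1, -1], [-2, 3]].
Q³ = P·diag(-125, 27)·P⁻¹ = [[-429, 456], [-304, 331]].
The requested entry is -304.

-304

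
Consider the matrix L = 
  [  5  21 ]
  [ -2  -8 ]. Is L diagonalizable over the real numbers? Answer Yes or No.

Yes

Characteristic polynomial: p(r) = r^2 + 3r + 2 = (r + 1)(r + 2).
All 2 eigenvalues are distinct, so L is diagonalizable.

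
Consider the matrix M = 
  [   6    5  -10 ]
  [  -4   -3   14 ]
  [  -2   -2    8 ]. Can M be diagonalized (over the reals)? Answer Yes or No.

Yes

Characteristic polynomial: p(μ) = μ^3 - 11μ^2 + 34μ - 24 = (μ - 6)(μ - 4)(μ - 1).
All 3 eigenvalues are distinct, so M is diagonalizable.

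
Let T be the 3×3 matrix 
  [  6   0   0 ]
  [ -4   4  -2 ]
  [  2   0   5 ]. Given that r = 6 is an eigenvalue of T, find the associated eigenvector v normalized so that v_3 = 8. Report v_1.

T − 6I = [[0, 0, 0], [-4, -2, -2], [2, 0, -1]].
Solving (T − 6I)v = 0 gives the eigenspace spanned by (4, -16, 8).
With v_3 = 8, v = (4, -16, 8), so v_1 = 4.

4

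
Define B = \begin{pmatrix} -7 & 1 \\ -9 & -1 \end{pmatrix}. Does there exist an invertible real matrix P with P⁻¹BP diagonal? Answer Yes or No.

No

Characteristic polynomial: p(t) = t^2 + 8t + 16 = (t + 4)^2.
t = -4 has algebraic multiplicity 2; rank(B + 4I) = 1, so geometric multiplicity = 1.
Geometric multiplicity < algebraic multiplicity, so B is not diagonalizable.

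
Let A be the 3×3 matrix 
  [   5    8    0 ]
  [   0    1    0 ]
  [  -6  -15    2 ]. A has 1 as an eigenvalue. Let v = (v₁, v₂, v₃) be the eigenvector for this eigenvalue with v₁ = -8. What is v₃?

A − 1I = [[4, 8, 0], [0, 0, 0], [-6, -15, 1]].
Solving (A − 1I)v = 0 gives the eigenspace spanned by (-8, 4, 12).
With v₁ = -8, v = (-8, 4, 12), so v₃ = 12.

12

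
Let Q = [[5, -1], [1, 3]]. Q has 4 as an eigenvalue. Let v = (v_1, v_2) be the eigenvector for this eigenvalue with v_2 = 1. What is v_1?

Q − 4I = [[1, -1], [1, -1]].
Solving (Q − 4I)v = 0 gives the eigenspace spanned by (1, 1).
With v_2 = 1, v = (1, 1), so v_1 = 1.

1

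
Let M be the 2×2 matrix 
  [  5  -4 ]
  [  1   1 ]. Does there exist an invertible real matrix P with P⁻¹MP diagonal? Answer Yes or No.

Characteristic polynomial: p(r) = r^2 - 6r + 9 = (r - 3)^2.
r = 3 has algebraic multiplicity 2; rank(M − 3I) = 1, so geometric multiplicity = 1.
Geometric multiplicity < algebraic multiplicity, so M is not diagonalizable.

No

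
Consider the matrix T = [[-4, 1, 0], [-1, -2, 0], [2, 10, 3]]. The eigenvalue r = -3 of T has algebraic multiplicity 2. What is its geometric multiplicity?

T + 3I = [[-1, 1, 0], [-1, 1, 0], [2, 10, 6]].
This matrix has rank 2, so its null space has dimension 3 − 2 = 1.

1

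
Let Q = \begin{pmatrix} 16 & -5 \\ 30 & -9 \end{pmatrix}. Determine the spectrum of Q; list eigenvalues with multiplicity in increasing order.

Characteristic polynomial: p(μ) = μ^2 - 7μ + 6 = (μ - 6)(μ - 1).
Roots (with multiplicity): 1, 6.

1, 6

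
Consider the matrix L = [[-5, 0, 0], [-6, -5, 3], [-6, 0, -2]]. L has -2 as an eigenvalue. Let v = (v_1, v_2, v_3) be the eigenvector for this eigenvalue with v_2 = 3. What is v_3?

3

L + 2I = [[-3, 0, 0], [-6, -3, 3], [-6, 0, 0]].
Solving (L + 2I)v = 0 gives the eigenspace spanned by (0, 3, 3).
With v_2 = 3, v = (0, 3, 3), so v_3 = 3.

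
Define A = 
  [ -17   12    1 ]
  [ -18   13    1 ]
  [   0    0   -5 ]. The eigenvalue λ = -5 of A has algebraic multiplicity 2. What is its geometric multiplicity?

1

A + 5I = [[-12, 12, 1], [-18, 18, 1], [0, 0, 0]].
This matrix has rank 2, so its null space has dimension 3 − 2 = 1.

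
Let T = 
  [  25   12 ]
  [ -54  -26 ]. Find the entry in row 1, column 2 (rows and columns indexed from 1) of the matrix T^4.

Characteristic polynomial: s^2 + s - 2 = (s - 1)(s + 2), so the eigenvalues are -2, 1.
s=-2: eigenvector (-4, 9).
s=1: eigenvector (1, -2).
P = [[-4, 1], [9, -2]], D = diag(-2, 1), P⁻¹ = [[2, 1], [9, 4]].
T⁴ = P·diag(16, 1)·P⁻¹ = [[-119, -60], [270, 136]].
The requested entry is -60.

-60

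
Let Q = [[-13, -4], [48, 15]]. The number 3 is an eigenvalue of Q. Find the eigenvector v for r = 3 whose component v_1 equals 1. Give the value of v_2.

Q − 3I = [[-16, -4], [48, 12]].
Solving (Q − 3I)v = 0 gives the eigenspace spanned by (1, -4).
With v_1 = 1, v = (1, -4), so v_2 = -4.

-4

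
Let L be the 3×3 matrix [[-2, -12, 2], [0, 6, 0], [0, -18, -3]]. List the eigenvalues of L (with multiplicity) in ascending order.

-3, -2, 6

Characteristic polynomial: p(t) = t^3 - t^2 - 24t - 36 = (t - 6)(t + 2)(t + 3).
Roots (with multiplicity): -3, -2, 6.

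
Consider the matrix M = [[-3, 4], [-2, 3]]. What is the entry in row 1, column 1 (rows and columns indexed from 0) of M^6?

Characteristic polynomial: s^2 - 1 = (s - 1)(s + 1), so the eigenvalues are -1, 1.
s=1: eigenvector (-1, -1).
s=-1: eigenvector (2, 1).
P = [[-1, 2], [-1, 1]], D = diag(1, -1), P⁻¹ = [[1, -2], [1, -1]].
M⁶ = P·diag(1, 1)·P⁻¹ = [[1, 0], [0, 1]].
The requested entry is 1.

1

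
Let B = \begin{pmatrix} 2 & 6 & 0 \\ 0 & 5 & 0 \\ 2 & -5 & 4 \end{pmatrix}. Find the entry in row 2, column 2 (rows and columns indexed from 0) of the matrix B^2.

Characteristic polynomial: t^3 - 11t^2 + 38t - 40 = (t - 5)(t - 4)(t - 2), so the eigenvalues are 2, 4, 5.
t=2: eigenvector (1, 0, -1).
t=5: eigenvector (2, 1, -1).
t=4: eigenvector (0, 0, 1).
P = [[1, 2, 0], [0, 1, 0], [-1, -1, 1]], D = diag(2, 5, 4), P⁻¹ = [[1, -2, 0], [0, 1, 0], [1, -1, 1]].
B² = P·diag(4, 25, 16)·P⁻¹ = [[4, 42, 0], [0, 25, 0], [12, -33, 16]].
The requested entry is 16.

16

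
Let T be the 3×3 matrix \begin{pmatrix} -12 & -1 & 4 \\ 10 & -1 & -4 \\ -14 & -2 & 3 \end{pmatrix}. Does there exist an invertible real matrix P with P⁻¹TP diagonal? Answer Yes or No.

Characteristic polynomial: p(μ) = μ^3 + 10μ^2 + 31μ + 30 = (μ + 2)(μ + 3)(μ + 5).
All 3 eigenvalues are distinct, so T is diagonalizable.

Yes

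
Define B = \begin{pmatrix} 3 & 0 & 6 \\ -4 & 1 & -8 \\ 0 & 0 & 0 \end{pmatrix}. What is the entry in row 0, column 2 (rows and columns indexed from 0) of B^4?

162

Characteristic polynomial: μ^3 - 4μ^2 + 3μ = μ(μ - 3)(μ - 1), so the eigenvalues are 0, 1, 3.
μ=3: eigenvector (1, -2, 0).
μ=0: eigenvector (-2, 0, 1).
μ=1: eigenvector (0, 1, 0).
P = [[1, -2, 0], [-2, 0, 1], [0, 1, 0]], D = diag(3, 0, 1), P⁻¹ = [[1, 0, 2], [0, 0, 1], [2, 1, 4]].
B⁴ = P·diag(81, 0, 1)·P⁻¹ = [[81, 0, 162], [-160, 1, -320], [0, 0, 0]].
The requested entry is 162.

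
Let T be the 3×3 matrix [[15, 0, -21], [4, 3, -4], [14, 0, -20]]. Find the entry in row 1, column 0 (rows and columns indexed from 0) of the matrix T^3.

Characteristic polynomial: s^3 + 2s^2 - 21s + 18 = (s - 3)(s - 1)(s + 6), so the eigenvalues are -6, 1, 3.
s=1: eigenvector (-3, 2, -2).
s=-6: eigenvector (-1, 0, -1).
s=3: eigenvector (0, 1, 0).
P = [[-3, -1, 0], [2, 0, 1], [-2, -1, 0]], D = diag(1, -6, 3), P⁻¹ = [[-1, 0, 1], [2, 0, -3], [2, 1, -2]].
T³ = P·diag(1, -216, 27)·P⁻¹ = [[435, 0, -651], [52, 27, -52], [434, 0, -650]].
The requested entry is 52.

52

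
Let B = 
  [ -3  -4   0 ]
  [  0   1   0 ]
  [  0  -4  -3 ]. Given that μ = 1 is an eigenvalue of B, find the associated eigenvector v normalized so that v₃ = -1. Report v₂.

B − 1I = [[-4, -4, 0], [0, 0, 0], [0, -4, -4]].
Solving (B − 1I)v = 0 gives the eigenspace spanned by (-1, 1, -1).
With v₃ = -1, v = (-1, 1, -1), so v₂ = 1.

1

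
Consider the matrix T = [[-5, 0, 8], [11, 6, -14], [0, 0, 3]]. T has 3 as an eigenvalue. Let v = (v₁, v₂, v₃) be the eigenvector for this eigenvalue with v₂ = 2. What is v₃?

T − 3I = [[-8, 0, 8], [11, 3, -14], [0, 0, 0]].
Solving (T − 3I)v = 0 gives the eigenspace spanned by (2, 2, 2).
With v₂ = 2, v = (2, 2, 2), so v₃ = 2.

2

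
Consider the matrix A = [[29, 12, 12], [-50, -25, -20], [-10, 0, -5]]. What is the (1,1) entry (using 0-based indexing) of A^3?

-625

Characteristic polynomial: t^3 + t^2 - 25t - 25 = (t - 5)(t + 1)(t + 5), so the eigenvalues are -5, -1, 5.
t=5: eigenvector (1, -1, -1).
t=-5: eigenvector (0, 1, -1).
t=-1: eigenvector (-2, 0, 5).
P = [[1, 0, -2], [-1, 1, 0], [-1, -1, 5]], D = diag(5, -5, -1), P⁻¹ = [[5, 2, 2], [5, 3, 2], [2, 1, 1]].
A³ = P·diag(125, -125, -1)·P⁻¹ = [[629, 252, 252], [-1250, -625, -500], [-10, 120, -5]].
The requested entry is -625.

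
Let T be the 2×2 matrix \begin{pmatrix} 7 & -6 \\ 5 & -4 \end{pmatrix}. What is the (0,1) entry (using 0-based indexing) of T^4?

Characteristic polynomial: μ^2 - 3μ + 2 = (μ - 2)(μ - 1), so the eigenvalues are 1, 2.
μ=1: eigenvector (1, 1).
μ=2: eigenvector (-6, -5).
P = [[1, -6], [1, -5]], D = diag(1, 2), P⁻¹ = [[-5, 6], [-1, 1]].
T⁴ = P·diag(1, 16)·P⁻¹ = [[91, -90], [75, -74]].
The requested entry is -90.

-90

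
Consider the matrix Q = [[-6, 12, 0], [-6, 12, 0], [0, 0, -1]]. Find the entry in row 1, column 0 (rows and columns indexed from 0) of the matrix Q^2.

-36

Characteristic polynomial: μ^3 - 5μ^2 - 6μ = μ(μ - 6)(μ + 1), so the eigenvalues are -1, 0, 6.
μ=6: eigenvector (-1, -1, 0).
μ=0: eigenvector (2, 1, 0).
μ=-1: eigenvector (0, 0, 1).
P = [[-1, 2, 0], [-1, 1, 0], [0, 0, 1]], D = diag(6, 0, -1), P⁻¹ = [[1, -2, 0], [1, -1, 0], [0, 0, 1]].
Q² = P·diag(36, 0, 1)·P⁻¹ = [[-36, 72, 0], [-36, 72, 0], [0, 0, 1]].
The requested entry is -36.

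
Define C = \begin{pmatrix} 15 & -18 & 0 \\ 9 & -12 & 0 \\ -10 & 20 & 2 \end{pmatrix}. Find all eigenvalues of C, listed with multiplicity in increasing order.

-3, 2, 6

Characteristic polynomial: p(μ) = μ^3 - 5μ^2 - 12μ + 36 = (μ - 6)(μ - 2)(μ + 3).
Roots (with multiplicity): -3, 2, 6.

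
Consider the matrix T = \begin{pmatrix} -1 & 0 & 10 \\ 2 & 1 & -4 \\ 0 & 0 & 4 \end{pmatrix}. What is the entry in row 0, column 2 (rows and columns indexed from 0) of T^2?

Characteristic polynomial: s^3 - 4s^2 - s + 4 = (s - 4)(s - 1)(s + 1), so the eigenvalues are -1, 1, 4.
s=-1: eigenvector (1, -1, 0).
s=1: eigenvector (0, 1, 0).
s=4: eigenvector (2, 0, 1).
P = [[1, 0, 2], [-1, 1, 0], [0, 0, 1]], D = diag(-1, 1, 4), P⁻¹ = [[1, 0, -2], [1, 1, -2], [0, 0, 1]].
T² = P·diag(1, 1, 16)·P⁻¹ = [[1, 0, 30], [0, 1, 0], [0, 0, 16]].
The requested entry is 30.

30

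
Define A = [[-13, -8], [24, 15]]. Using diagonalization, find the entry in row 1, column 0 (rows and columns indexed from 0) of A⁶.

4368

Characteristic polynomial: μ^2 - 2μ - 3 = (μ - 3)(μ + 1), so the eigenvalues are -1, 3.
μ=3: eigenvector (1, -2).
μ=-1: eigenvector (2, -3).
P = [[1, 2], [-2, -3]], D = diag(3, -1), P⁻¹ = [[-3, -2], [2, 1]].
A⁶ = P·diag(729, 1)·P⁻¹ = [[-2183, -1456], [4368, 2913]].
The requested entry is 4368.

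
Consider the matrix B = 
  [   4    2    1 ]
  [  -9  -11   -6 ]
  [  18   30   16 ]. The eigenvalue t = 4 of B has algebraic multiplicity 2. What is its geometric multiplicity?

1

B − 4I = [[0, 2, 1], [-9, -15, -6], [18, 30, 12]].
This matrix has rank 2, so its null space has dimension 3 − 2 = 1.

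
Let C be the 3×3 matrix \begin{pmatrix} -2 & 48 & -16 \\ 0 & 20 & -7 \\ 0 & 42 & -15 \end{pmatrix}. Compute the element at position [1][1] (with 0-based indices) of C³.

Characteristic polynomial: μ^3 - 3μ^2 - 16μ - 12 = (μ - 6)(μ + 1)(μ + 2), so the eigenvalues are -2, -1, 6.
μ=-2: eigenvector (1, 0, 0).
μ=-1: eigenvector (0, 1, 3).
μ=6: eigenvector (2, 1, 2).
P = [[1, 0, 2], [0, 1, 1], [0, 3, 2]], D = diag(-2, -1, 6), P⁻¹ = [[1, -6, 2], [0, -2, 1], [0, 3, -1]].
C³ = P·diag(-8, -1, 216)·P⁻¹ = [[-8, 1344, -448], [0, 650, -217], [0, 1302, -435]].
The requested entry is 650.

650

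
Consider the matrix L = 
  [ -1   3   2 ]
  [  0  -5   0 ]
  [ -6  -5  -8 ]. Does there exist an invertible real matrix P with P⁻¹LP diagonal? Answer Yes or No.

Characteristic polynomial: p(s) = s^3 + 14s^2 + 65s + 100 = (s + 4)(s + 5)^2.
s = -5 has algebraic multiplicity 2; rank(L + 5I) = 2, so geometric multiplicity = 1.
Geometric multiplicity < algebraic multiplicity, so L is not diagonalizable.

No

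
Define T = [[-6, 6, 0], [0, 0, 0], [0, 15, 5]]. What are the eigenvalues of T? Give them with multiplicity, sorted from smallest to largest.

-6, 0, 5

Characteristic polynomial: p(s) = s^3 + s^2 - 30s = s(s - 5)(s + 6).
Roots (with multiplicity): -6, 0, 5.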